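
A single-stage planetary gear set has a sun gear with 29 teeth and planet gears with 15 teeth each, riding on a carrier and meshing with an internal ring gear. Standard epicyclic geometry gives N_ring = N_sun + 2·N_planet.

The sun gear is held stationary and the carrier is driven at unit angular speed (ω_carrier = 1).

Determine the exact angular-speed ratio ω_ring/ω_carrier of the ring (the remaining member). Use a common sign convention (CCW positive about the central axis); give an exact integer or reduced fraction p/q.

N_ring = 29 + 2·15 = 59
29(ω_s−ω_c) = −59(ω_r−ω_c),  ω_s=0, ω_c=1
ω_r = 1 − (29/59)(0−1) = 88/59
ω_r/ω_c = 88/59

88/59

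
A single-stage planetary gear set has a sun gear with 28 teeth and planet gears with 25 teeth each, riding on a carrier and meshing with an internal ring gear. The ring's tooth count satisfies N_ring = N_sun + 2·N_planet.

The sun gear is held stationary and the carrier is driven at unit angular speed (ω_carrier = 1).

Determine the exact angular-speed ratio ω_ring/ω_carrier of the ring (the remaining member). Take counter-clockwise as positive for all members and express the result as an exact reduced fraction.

53/39

N_ring = 28 + 2·25 = 78
28(ω_s−ω_c) = −78(ω_r−ω_c),  ω_s=0, ω_c=1
ω_r = 1 − (28/78)(0−1) = 53/39
ω_r/ω_c = 53/39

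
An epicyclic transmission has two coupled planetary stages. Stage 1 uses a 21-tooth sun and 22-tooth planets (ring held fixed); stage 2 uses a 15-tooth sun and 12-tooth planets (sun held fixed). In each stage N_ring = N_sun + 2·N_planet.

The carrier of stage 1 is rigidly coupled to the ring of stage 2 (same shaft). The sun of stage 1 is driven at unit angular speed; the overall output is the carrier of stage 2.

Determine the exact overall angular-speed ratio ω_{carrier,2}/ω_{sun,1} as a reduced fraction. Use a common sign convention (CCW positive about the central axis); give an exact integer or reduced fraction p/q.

91/516

Stage 1: N_ring = 21 + 2·22 = 65
Stage 1: 21(ω_s−ω_c) = −65(ω_r−ω_c),  ω_r=0, ω_s=1
Stage 1: 21(1−ω_c) = −65(0−ω_c)  ⇒  86ω_c = 21  ⇒  ω_c = 21/86
  ⇒ ω_c¹/ω_s¹ = 21/86
Stage 2: N_ring = 15 + 2·12 = 39
Stage 2: 15(ω_s−ω_c) = −39(ω_r−ω_c),  ω_s=0, ω_r=1
Stage 2: 15(0−ω_c) = −39(1−ω_c)  ⇒  54ω_c = 39  ⇒  ω_c = 13/18
  ⇒ ω_c²/ω_r² = 13/18
Coupling ω_r² = ω_c¹ ⇒ overall = 21/86 × 13/18 = 91/516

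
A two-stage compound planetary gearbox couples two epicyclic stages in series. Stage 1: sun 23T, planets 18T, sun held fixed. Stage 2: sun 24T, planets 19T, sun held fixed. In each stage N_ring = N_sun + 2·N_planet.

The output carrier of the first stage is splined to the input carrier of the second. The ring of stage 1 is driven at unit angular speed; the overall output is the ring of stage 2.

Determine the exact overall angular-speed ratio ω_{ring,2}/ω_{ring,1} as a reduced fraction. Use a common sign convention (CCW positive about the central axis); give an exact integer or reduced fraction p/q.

Stage 1: N_ring = 23 + 2·18 = 59
Stage 1: 23(ω_s−ω_c) = −59(ω_r−ω_c),  ω_s=0, ω_r=1
Stage 1: 23(0−ω_c) = −59(1−ω_c)  ⇒  82ω_c = 59  ⇒  ω_c = 59/82
  ⇒ ω_c¹/ω_r¹ = 59/82
Stage 2: N_ring = 24 + 2·19 = 62
Stage 2: 24(ω_s−ω_c) = −62(ω_r−ω_c),  ω_s=0, ω_c=1
Stage 2: ω_r = 1 − (24/62)(0−1) = 43/31
  ⇒ ω_r²/ω_c² = 43/31
Coupling ω_c² = ω_c¹ ⇒ overall = 59/82 × 43/31 = 2537/2542

2537/2542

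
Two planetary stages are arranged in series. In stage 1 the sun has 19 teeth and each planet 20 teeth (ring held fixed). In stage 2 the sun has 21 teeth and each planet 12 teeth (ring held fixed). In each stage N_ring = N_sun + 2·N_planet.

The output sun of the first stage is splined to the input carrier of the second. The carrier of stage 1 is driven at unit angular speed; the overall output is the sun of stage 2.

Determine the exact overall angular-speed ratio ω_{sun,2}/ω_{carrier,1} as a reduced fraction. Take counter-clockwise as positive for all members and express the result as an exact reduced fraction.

1716/133

Stage 1: N_ring = 19 + 2·20 = 59
Stage 1: 19(ω_s−ω_c) = −59(ω_r−ω_c),  ω_r=0, ω_c=1
Stage 1: ω_s = 1 − (59/19)(0−1) = 78/19
  ⇒ ω_s¹/ω_c¹ = 78/19
Stage 2: N_ring = 21 + 2·12 = 45
Stage 2: 21(ω_s−ω_c) = −45(ω_r−ω_c),  ω_r=0, ω_c=1
Stage 2: ω_s = 1 − (45/21)(0−1) = 22/7
  ⇒ ω_s²/ω_c² = 22/7
Coupling ω_c² = ω_s¹ ⇒ overall = 78/19 × 22/7 = 1716/133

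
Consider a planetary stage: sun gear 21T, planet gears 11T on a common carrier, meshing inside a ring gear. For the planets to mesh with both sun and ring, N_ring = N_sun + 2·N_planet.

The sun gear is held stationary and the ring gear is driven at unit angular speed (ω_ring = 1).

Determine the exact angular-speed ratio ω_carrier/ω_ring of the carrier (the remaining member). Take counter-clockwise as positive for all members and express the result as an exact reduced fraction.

N_ring = 21 + 2·11 = 43
21(ω_s−ω_c) = −43(ω_r−ω_c),  ω_s=0, ω_r=1
21(0−ω_c) = −43(1−ω_c)  ⇒  64ω_c = 43  ⇒  ω_c = 43/64
ω_c/ω_r = 43/64

43/64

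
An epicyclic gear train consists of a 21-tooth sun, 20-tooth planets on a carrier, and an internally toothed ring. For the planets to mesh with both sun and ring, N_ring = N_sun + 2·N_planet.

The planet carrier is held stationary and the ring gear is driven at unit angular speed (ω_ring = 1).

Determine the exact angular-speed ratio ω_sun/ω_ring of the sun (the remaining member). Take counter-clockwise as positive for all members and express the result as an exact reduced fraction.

N_ring = 21 + 2·20 = 61
21(ω_s−ω_c) = −61(ω_r−ω_c),  ω_c=0, ω_r=1
ω_s = 0 − (61/21)(1−0) = -61/21
ω_s/ω_r = -61/21

-61/21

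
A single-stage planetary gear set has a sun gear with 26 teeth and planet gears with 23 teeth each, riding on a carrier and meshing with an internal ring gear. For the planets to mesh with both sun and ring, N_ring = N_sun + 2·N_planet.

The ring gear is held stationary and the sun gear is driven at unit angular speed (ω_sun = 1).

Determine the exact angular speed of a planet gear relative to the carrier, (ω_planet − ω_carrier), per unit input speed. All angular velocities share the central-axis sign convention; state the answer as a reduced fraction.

-936/1127

N_ring = 26 + 2·23 = 72
26(ω_s−ω_c) = −72(ω_r−ω_c),  ω_r=0, ω_s=1
26(1−ω_c) = −72(0−ω_c)  ⇒  98ω_c = 26  ⇒  ω_c = 13/49
sun–planet: 26·(1−13/49) = −23·(ω_p−ω_c)  ⇒  ω_p−ω_c = −(26/23)·(36/49) = -936/1127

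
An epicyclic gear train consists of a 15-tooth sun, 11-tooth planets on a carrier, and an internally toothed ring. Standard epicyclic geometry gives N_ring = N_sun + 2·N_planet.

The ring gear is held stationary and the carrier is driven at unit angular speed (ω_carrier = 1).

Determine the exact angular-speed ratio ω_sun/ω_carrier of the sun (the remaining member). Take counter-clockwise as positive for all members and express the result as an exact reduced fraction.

N_ring = 15 + 2·11 = 37
15(ω_s−ω_c) = −37(ω_r−ω_c),  ω_r=0, ω_c=1
ω_s = 1 − (37/15)(0−1) = 52/15
ω_s/ω_c = 52/15

52/15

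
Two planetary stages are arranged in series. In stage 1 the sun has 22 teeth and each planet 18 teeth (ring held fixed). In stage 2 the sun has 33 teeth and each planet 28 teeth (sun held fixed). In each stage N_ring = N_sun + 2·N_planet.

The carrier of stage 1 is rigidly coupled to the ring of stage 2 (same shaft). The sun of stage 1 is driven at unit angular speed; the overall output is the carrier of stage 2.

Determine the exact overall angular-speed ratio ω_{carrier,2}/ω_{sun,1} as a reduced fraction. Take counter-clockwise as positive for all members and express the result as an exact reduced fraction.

979/4880

Stage 1: N_ring = 22 + 2·18 = 58
Stage 1: 22(ω_s−ω_c) = −58(ω_r−ω_c),  ω_r=0, ω_s=1
Stage 1: 22(1−ω_c) = −58(0−ω_c)  ⇒  80ω_c = 22  ⇒  ω_c = 11/40
  ⇒ ω_c¹/ω_s¹ = 11/40
Stage 2: N_ring = 33 + 2·28 = 89
Stage 2: 33(ω_s−ω_c) = −89(ω_r−ω_c),  ω_s=0, ω_r=1
Stage 2: 33(0−ω_c) = −89(1−ω_c)  ⇒  122ω_c = 89  ⇒  ω_c = 89/122
  ⇒ ω_c²/ω_r² = 89/122
Coupling ω_r² = ω_c¹ ⇒ overall = 11/40 × 89/122 = 979/4880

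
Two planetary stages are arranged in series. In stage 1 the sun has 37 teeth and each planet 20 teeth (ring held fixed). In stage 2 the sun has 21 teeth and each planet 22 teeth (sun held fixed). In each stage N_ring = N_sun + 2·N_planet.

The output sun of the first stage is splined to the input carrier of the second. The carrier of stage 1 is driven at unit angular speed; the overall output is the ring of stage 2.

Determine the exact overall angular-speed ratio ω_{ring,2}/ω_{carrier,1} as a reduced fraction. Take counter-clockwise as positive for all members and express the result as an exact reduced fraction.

9804/2405

Stage 1: N_ring = 37 + 2·20 = 77
Stage 1: 37(ω_s−ω_c) = −77(ω_r−ω_c),  ω_r=0, ω_c=1
Stage 1: ω_s = 1 − (77/37)(0−1) = 114/37
  ⇒ ω_s¹/ω_c¹ = 114/37
Stage 2: N_ring = 21 + 2·22 = 65
Stage 2: 21(ω_s−ω_c) = −65(ω_r−ω_c),  ω_s=0, ω_c=1
Stage 2: ω_r = 1 − (21/65)(0−1) = 86/65
  ⇒ ω_r²/ω_c² = 86/65
Coupling ω_c² = ω_s¹ ⇒ overall = 114/37 × 86/65 = 9804/2405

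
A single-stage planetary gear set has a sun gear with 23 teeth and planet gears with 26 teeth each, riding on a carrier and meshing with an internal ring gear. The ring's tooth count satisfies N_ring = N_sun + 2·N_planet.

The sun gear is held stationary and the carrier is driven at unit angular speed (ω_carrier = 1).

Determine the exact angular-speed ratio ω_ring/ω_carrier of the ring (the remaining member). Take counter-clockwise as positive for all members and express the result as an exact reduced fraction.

98/75

N_ring = 23 + 2·26 = 75
23(ω_s−ω_c) = −75(ω_r−ω_c),  ω_s=0, ω_c=1
ω_r = 1 − (23/75)(0−1) = 98/75
ω_r/ω_c = 98/75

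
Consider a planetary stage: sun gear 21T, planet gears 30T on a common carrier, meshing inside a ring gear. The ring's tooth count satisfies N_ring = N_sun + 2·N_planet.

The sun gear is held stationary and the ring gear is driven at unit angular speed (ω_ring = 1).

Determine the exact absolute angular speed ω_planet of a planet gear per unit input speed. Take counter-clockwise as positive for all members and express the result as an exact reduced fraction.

27/20

N_ring = 21 + 2·30 = 81
21(ω_s−ω_c) = −81(ω_r−ω_c),  ω_s=0, ω_r=1
21(0−ω_c) = −81(1−ω_c)  ⇒  102ω_c = 81  ⇒  ω_c = 27/34
sun–planet: 21·(0−27/34) = −30·(ω_p−ω_c)  ⇒  ω_p−ω_c = −(21/30)·(-27/34) = 189/340
ω_p = 27/34 + 189/340 = 27/20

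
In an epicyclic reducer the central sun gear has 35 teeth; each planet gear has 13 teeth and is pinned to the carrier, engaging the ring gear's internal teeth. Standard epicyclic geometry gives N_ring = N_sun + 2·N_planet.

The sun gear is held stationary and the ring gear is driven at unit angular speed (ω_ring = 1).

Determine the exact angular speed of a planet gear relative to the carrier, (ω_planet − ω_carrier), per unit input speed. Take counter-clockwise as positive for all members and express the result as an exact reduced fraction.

2135/1248

N_ring = 35 + 2·13 = 61
35(ω_s−ω_c) = −61(ω_r−ω_c),  ω_s=0, ω_r=1
35(0−ω_c) = −61(1−ω_c)  ⇒  96ω_c = 61  ⇒  ω_c = 61/96
sun–planet: 35·(0−61/96) = −13·(ω_p−ω_c)  ⇒  ω_p−ω_c = −(35/13)·(-61/96) = 2135/1248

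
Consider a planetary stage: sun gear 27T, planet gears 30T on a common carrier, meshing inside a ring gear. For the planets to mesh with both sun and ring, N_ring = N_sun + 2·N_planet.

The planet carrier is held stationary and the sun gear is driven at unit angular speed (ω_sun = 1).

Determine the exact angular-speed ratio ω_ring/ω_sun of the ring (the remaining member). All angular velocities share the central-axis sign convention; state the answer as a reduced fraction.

-9/29

N_ring = 27 + 2·30 = 87
27(ω_s−ω_c) = −87(ω_r−ω_c),  ω_c=0, ω_s=1
ω_r = 0 − (27/87)(1−0) = -9/29
ω_r/ω_s = -9/29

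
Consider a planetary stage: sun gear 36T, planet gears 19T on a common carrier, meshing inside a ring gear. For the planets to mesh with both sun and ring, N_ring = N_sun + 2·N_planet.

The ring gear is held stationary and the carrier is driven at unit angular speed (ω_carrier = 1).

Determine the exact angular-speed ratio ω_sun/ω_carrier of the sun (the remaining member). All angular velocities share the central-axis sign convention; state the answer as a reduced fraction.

55/18

N_ring = 36 + 2·19 = 74
36(ω_s−ω_c) = −74(ω_r−ω_c),  ω_r=0, ω_c=1
ω_s = 1 − (74/36)(0−1) = 55/18
ω_s/ω_c = 55/18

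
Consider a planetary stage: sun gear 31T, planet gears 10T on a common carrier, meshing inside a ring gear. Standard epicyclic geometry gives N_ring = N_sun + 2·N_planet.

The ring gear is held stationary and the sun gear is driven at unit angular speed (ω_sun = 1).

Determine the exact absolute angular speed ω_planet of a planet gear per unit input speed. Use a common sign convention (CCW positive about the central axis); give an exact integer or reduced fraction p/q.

-31/20

N_ring = 31 + 2·10 = 51
31(ω_s−ω_c) = −51(ω_r−ω_c),  ω_r=0, ω_s=1
31(1−ω_c) = −51(0−ω_c)  ⇒  82ω_c = 31  ⇒  ω_c = 31/82
sun–planet: 31·(1−31/82) = −10·(ω_p−ω_c)  ⇒  ω_p−ω_c = −(31/10)·(51/82) = -1581/820
ω_p = 31/82 − 1581/820 = -31/20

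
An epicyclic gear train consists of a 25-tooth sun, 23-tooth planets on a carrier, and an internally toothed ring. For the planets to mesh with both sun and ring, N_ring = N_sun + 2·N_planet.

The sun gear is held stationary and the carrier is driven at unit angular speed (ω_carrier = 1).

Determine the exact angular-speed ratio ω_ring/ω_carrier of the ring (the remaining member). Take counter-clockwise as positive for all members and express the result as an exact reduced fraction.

N_ring = 25 + 2·23 = 71
25(ω_s−ω_c) = −71(ω_r−ω_c),  ω_s=0, ω_c=1
ω_r = 1 − (25/71)(0−1) = 96/71
ω_r/ω_c = 96/71

96/71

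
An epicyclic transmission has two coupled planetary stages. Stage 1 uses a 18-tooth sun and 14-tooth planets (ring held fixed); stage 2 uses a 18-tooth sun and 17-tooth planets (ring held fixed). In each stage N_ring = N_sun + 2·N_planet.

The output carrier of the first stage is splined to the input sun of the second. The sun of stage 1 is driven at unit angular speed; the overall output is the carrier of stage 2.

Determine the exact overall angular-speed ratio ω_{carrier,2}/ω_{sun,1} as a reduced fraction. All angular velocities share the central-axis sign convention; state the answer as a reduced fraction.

81/1120

Stage 1: N_ring = 18 + 2·14 = 46
Stage 1: 18(ω_s−ω_c) = −46(ω_r−ω_c),  ω_r=0, ω_s=1
Stage 1: 18(1−ω_c) = −46(0−ω_c)  ⇒  64ω_c = 18  ⇒  ω_c = 9/32
  ⇒ ω_c¹/ω_s¹ = 9/32
Stage 2: N_ring = 18 + 2·17 = 52
Stage 2: 18(ω_s−ω_c) = −52(ω_r−ω_c),  ω_r=0, ω_s=1
Stage 2: 18(1−ω_c) = −52(0−ω_c)  ⇒  70ω_c = 18  ⇒  ω_c = 9/35
  ⇒ ω_c²/ω_s² = 9/35
Coupling ω_s² = ω_c¹ ⇒ overall = 9/32 × 9/35 = 81/1120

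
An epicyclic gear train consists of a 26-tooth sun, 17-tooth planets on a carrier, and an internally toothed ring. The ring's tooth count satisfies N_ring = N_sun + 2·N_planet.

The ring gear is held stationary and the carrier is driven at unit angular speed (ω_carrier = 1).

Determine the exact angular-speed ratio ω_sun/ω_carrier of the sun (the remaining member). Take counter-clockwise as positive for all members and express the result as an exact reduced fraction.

N_ring = 26 + 2·17 = 60
26(ω_s−ω_c) = −60(ω_r−ω_c),  ω_r=0, ω_c=1
ω_s = 1 − (60/26)(0−1) = 43/13
ω_s/ω_c = 43/13

43/13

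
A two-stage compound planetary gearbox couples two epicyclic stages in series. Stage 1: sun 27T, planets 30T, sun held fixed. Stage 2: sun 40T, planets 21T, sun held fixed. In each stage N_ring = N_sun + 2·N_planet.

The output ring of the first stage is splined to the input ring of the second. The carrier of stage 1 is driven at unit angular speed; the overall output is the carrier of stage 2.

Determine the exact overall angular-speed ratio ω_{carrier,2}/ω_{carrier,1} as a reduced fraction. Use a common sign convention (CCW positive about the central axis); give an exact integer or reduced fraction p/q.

Stage 1: N_ring = 27 + 2·30 = 87
Stage 1: 27(ω_s−ω_c) = −87(ω_r−ω_c),  ω_s=0, ω_c=1
Stage 1: ω_r = 1 − (27/87)(0−1) = 38/29
  ⇒ ω_r¹/ω_c¹ = 38/29
Stage 2: N_ring = 40 + 2·21 = 82
Stage 2: 40(ω_s−ω_c) = −82(ω_r−ω_c),  ω_s=0, ω_r=1
Stage 2: 40(0−ω_c) = −82(1−ω_c)  ⇒  122ω_c = 82  ⇒  ω_c = 41/61
  ⇒ ω_c²/ω_r² = 41/61
Coupling ω_r² = ω_r¹ ⇒ overall = 38/29 × 41/61 = 1558/1769

1558/1769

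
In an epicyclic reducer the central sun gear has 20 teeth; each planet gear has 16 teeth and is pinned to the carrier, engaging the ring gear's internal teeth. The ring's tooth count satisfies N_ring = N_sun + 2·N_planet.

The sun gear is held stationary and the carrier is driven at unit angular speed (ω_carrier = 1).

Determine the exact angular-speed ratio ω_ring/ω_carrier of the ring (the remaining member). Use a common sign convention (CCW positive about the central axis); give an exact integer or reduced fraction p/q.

18/13

N_ring = 20 + 2·16 = 52
20(ω_s−ω_c) = −52(ω_r−ω_c),  ω_s=0, ω_c=1
ω_r = 1 − (20/52)(0−1) = 18/13
ω_r/ω_c = 18/13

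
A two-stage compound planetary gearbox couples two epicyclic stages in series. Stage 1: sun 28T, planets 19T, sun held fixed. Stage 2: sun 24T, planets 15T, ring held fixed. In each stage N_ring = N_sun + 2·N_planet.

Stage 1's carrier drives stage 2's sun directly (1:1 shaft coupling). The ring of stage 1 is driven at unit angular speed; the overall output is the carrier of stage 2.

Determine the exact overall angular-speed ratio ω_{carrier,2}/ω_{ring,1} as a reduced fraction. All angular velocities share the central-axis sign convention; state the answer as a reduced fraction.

Stage 1: N_ring = 28 + 2·19 = 66
Stage 1: 28(ω_s−ω_c) = −66(ω_r−ω_c),  ω_s=0, ω_r=1
Stage 1: 28(0−ω_c) = −66(1−ω_c)  ⇒  94ω_c = 66  ⇒  ω_c = 33/47
  ⇒ ω_c¹/ω_r¹ = 33/47
Stage 2: N_ring = 24 + 2·15 = 54
Stage 2: 24(ω_s−ω_c) = −54(ω_r−ω_c),  ω_r=0, ω_s=1
Stage 2: 24(1−ω_c) = −54(0−ω_c)  ⇒  78ω_c = 24  ⇒  ω_c = 4/13
  ⇒ ω_c²/ω_s² = 4/13
Coupling ω_s² = ω_c¹ ⇒ overall = 33/47 × 4/13 = 132/611

132/611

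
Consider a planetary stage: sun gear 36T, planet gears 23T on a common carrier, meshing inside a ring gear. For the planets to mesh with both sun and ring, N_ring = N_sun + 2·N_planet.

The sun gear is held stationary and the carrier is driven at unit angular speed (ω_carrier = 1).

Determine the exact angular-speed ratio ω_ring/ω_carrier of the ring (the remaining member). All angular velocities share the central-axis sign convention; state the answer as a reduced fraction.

59/41

N_ring = 36 + 2·23 = 82
36(ω_s−ω_c) = −82(ω_r−ω_c),  ω_s=0, ω_c=1
ω_r = 1 − (36/82)(0−1) = 59/41
ω_r/ω_c = 59/41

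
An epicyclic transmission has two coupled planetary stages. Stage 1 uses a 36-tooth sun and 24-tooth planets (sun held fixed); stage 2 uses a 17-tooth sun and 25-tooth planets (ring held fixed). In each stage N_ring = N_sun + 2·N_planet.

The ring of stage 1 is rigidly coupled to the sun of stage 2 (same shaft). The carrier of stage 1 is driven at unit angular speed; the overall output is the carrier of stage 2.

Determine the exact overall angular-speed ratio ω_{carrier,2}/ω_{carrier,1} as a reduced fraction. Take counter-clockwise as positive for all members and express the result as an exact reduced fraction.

Stage 1: N_ring = 36 + 2·24 = 84
Stage 1: 36(ω_s−ω_c) = −84(ω_r−ω_c),  ω_s=0, ω_c=1
Stage 1: ω_r = 1 − (36/84)(0−1) = 10/7
  ⇒ ω_r¹/ω_c¹ = 10/7
Stage 2: N_ring = 17 + 2·25 = 67
Stage 2: 17(ω_s−ω_c) = −67(ω_r−ω_c),  ω_r=0, ω_s=1
Stage 2: 17(1−ω_c) = −67(0−ω_c)  ⇒  84ω_c = 17  ⇒  ω_c = 17/84
  ⇒ ω_c²/ω_s² = 17/84
Coupling ω_s² = ω_r¹ ⇒ overall = 10/7 × 17/84 = 85/294

85/294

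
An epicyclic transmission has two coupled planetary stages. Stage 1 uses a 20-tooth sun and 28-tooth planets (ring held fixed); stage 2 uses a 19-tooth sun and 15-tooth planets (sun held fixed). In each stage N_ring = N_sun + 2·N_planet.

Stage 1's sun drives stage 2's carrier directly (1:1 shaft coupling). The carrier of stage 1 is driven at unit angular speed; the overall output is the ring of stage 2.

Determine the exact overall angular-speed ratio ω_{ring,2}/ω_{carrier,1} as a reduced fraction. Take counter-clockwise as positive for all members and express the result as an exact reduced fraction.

1632/245

Stage 1: N_ring = 20 + 2·28 = 76
Stage 1: 20(ω_s−ω_c) = −76(ω_r−ω_c),  ω_r=0, ω_c=1
Stage 1: ω_s = 1 − (76/20)(0−1) = 24/5
  ⇒ ω_s¹/ω_c¹ = 24/5
Stage 2: N_ring = 19 + 2·15 = 49
Stage 2: 19(ω_s−ω_c) = −49(ω_r−ω_c),  ω_s=0, ω_c=1
Stage 2: ω_r = 1 − (19/49)(0−1) = 68/49
  ⇒ ω_r²/ω_c² = 68/49
Coupling ω_c² = ω_s¹ ⇒ overall = 24/5 × 68/49 = 1632/245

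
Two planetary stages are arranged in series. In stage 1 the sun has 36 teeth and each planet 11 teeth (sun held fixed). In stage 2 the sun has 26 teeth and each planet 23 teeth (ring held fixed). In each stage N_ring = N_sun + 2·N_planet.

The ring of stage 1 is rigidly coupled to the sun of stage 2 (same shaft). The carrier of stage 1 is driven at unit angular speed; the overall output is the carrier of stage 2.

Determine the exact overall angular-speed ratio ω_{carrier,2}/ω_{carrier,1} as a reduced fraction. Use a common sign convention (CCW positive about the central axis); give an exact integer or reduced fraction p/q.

611/1421

Stage 1: N_ring = 36 + 2·11 = 58
Stage 1: 36(ω_s−ω_c) = −58(ω_r−ω_c),  ω_s=0, ω_c=1
Stage 1: ω_r = 1 − (36/58)(0−1) = 47/29
  ⇒ ω_r¹/ω_c¹ = 47/29
Stage 2: N_ring = 26 + 2·23 = 72
Stage 2: 26(ω_s−ω_c) = −72(ω_r−ω_c),  ω_r=0, ω_s=1
Stage 2: 26(1−ω_c) = −72(0−ω_c)  ⇒  98ω_c = 26  ⇒  ω_c = 13/49
  ⇒ ω_c²/ω_s² = 13/49
Coupling ω_s² = ω_r¹ ⇒ overall = 47/29 × 13/49 = 611/1421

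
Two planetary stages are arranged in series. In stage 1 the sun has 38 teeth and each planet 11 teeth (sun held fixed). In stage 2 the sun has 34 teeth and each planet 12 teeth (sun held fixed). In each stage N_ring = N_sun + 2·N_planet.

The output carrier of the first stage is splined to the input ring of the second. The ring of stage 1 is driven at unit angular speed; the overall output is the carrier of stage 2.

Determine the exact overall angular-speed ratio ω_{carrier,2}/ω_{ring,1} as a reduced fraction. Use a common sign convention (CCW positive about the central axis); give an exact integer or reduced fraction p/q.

Stage 1: N_ring = 38 + 2·11 = 60
Stage 1: 38(ω_s−ω_c) = −60(ω_r−ω_c),  ω_s=0, ω_r=1
Stage 1: 38(0−ω_c) = −60(1−ω_c)  ⇒  98ω_c = 60  ⇒  ω_c = 30/49
  ⇒ ω_c¹/ω_r¹ = 30/49
Stage 2: N_ring = 34 + 2·12 = 58
Stage 2: 34(ω_s−ω_c) = −58(ω_r−ω_c),  ω_s=0, ω_r=1
Stage 2: 34(0−ω_c) = −58(1−ω_c)  ⇒  92ω_c = 58  ⇒  ω_c = 29/46
  ⇒ ω_c²/ω_r² = 29/46
Coupling ω_r² = ω_c¹ ⇒ overall = 30/49 × 29/46 = 435/1127

435/1127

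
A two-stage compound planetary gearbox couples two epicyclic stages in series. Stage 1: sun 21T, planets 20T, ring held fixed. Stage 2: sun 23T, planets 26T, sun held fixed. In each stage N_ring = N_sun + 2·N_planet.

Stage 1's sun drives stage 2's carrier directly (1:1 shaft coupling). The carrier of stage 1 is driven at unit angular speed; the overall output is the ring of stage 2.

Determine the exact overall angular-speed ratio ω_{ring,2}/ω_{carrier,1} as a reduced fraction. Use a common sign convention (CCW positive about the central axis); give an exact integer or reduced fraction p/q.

Stage 1: N_ring = 21 + 2·20 = 61
Stage 1: 21(ω_s−ω_c) = −61(ω_r−ω_c),  ω_r=0, ω_c=1
Stage 1: ω_s = 1 − (61/21)(0−1) = 82/21
  ⇒ ω_s¹/ω_c¹ = 82/21
Stage 2: N_ring = 23 + 2·26 = 75
Stage 2: 23(ω_s−ω_c) = −75(ω_r−ω_c),  ω_s=0, ω_c=1
Stage 2: ω_r = 1 − (23/75)(0−1) = 98/75
  ⇒ ω_r²/ω_c² = 98/75
Coupling ω_c² = ω_s¹ ⇒ overall = 82/21 × 98/75 = 1148/225

1148/225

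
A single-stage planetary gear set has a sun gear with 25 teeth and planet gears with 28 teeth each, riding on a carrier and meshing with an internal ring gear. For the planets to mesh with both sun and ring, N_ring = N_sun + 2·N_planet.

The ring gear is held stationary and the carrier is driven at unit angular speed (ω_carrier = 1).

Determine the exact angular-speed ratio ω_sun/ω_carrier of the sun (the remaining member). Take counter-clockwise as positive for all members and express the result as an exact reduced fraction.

N_ring = 25 + 2·28 = 81
25(ω_s−ω_c) = −81(ω_r−ω_c),  ω_r=0, ω_c=1
ω_s = 1 − (81/25)(0−1) = 106/25
ω_s/ω_c = 106/25

106/25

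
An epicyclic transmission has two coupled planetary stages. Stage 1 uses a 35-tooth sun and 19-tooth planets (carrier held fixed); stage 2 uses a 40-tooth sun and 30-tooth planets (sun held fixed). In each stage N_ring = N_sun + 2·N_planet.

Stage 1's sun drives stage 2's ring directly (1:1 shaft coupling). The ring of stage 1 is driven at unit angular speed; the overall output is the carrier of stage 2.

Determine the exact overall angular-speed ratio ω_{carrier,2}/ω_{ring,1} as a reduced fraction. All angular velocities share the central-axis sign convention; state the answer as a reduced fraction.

Stage 1: N_ring = 35 + 2·19 = 73
Stage 1: 35(ω_s−ω_c) = −73(ω_r−ω_c),  ω_c=0, ω_r=1
Stage 1: ω_s = 0 − (73/35)(1−0) = -73/35
  ⇒ ω_s¹/ω_r¹ = -73/35
Stage 2: N_ring = 40 + 2·30 = 100
Stage 2: 40(ω_s−ω_c) = −100(ω_r−ω_c),  ω_s=0, ω_r=1
Stage 2: 40(0−ω_c) = −100(1−ω_c)  ⇒  140ω_c = 100  ⇒  ω_c = 5/7
  ⇒ ω_c²/ω_r² = 5/7
Coupling ω_r² = ω_s¹ ⇒ overall = -73/35 × 5/7 = -73/49

-73/49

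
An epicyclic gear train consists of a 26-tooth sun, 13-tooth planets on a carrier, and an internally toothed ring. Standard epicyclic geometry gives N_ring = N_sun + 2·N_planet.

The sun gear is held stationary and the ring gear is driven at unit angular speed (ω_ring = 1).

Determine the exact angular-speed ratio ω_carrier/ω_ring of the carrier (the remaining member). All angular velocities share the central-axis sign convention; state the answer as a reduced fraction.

2/3

N_ring = 26 + 2·13 = 52
26(ω_s−ω_c) = −52(ω_r−ω_c),  ω_s=0, ω_r=1
26(0−ω_c) = −52(1−ω_c)  ⇒  78ω_c = 52  ⇒  ω_c = 2/3
ω_c/ω_r = 2/3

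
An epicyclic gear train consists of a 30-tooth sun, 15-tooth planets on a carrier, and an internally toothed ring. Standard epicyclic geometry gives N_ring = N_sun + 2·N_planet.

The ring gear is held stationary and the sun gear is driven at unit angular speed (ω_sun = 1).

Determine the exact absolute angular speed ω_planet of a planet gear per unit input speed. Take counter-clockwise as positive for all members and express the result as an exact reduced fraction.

N_ring = 30 + 2·15 = 60
30(ω_s−ω_c) = −60(ω_r−ω_c),  ω_r=0, ω_s=1
30(1−ω_c) = −60(0−ω_c)  ⇒  90ω_c = 30  ⇒  ω_c = 1/3
sun–planet: 30·(1−1/3) = −15·(ω_p−ω_c)  ⇒  ω_p−ω_c = −(30/15)·(2/3) = -4/3
ω_p = 1/3 − 4/3 = -1

-1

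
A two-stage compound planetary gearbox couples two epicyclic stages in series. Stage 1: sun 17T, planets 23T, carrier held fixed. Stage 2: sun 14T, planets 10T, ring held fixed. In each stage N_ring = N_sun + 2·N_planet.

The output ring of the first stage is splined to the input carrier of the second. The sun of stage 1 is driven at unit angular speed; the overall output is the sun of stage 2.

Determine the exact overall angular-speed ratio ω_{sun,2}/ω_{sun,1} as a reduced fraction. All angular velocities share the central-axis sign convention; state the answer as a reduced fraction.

-136/147

Stage 1: N_ring = 17 + 2·23 = 63
Stage 1: 17(ω_s−ω_c) = −63(ω_r−ω_c),  ω_c=0, ω_s=1
Stage 1: ω_r = 0 − (17/63)(1−0) = -17/63
  ⇒ ω_r¹/ω_s¹ = -17/63
Stage 2: N_ring = 14 + 2·10 = 34
Stage 2: 14(ω_s−ω_c) = −34(ω_r−ω_c),  ω_r=0, ω_c=1
Stage 2: ω_s = 1 − (34/14)(0−1) = 24/7
  ⇒ ω_s²/ω_c² = 24/7
Coupling ω_c² = ω_r¹ ⇒ overall = -17/63 × 24/7 = -136/147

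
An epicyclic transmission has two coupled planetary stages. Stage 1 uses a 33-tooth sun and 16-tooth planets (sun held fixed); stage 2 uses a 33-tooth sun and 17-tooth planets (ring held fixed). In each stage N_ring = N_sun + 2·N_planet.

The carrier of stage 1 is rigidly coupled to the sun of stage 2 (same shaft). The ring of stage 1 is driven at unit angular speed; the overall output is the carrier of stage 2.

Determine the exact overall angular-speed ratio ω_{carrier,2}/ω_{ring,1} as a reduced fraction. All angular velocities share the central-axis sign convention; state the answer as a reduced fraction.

429/1960

Stage 1: N_ring = 33 + 2·16 = 65
Stage 1: 33(ω_s−ω_c) = −65(ω_r−ω_c),  ω_s=0, ω_r=1
Stage 1: 33(0−ω_c) = −65(1−ω_c)  ⇒  98ω_c = 65  ⇒  ω_c = 65/98
  ⇒ ω_c¹/ω_r¹ = 65/98
Stage 2: N_ring = 33 + 2·17 = 67
Stage 2: 33(ω_s−ω_c) = −67(ω_r−ω_c),  ω_r=0, ω_s=1
Stage 2: 33(1−ω_c) = −67(0−ω_c)  ⇒  100ω_c = 33  ⇒  ω_c = 33/100
  ⇒ ω_c²/ω_s² = 33/100
Coupling ω_s² = ω_c¹ ⇒ overall = 65/98 × 33/100 = 429/1960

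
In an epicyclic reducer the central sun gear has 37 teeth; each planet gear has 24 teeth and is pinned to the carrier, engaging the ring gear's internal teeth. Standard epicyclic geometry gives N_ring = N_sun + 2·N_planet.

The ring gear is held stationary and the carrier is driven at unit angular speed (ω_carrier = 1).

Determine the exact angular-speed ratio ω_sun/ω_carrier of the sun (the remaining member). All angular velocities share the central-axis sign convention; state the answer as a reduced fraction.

N_ring = 37 + 2·24 = 85
37(ω_s−ω_c) = −85(ω_r−ω_c),  ω_r=0, ω_c=1
ω_s = 1 − (85/37)(0−1) = 122/37
ω_s/ω_c = 122/37

122/37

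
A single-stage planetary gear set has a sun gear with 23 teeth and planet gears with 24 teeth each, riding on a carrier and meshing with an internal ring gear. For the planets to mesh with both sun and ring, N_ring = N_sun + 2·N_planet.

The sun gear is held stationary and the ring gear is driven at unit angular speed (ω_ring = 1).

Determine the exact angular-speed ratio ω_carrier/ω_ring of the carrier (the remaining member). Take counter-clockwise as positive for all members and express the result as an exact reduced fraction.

N_ring = 23 + 2·24 = 71
23(ω_s−ω_c) = −71(ω_r−ω_c),  ω_s=0, ω_r=1
23(0−ω_c) = −71(1−ω_c)  ⇒  94ω_c = 71  ⇒  ω_c = 71/94
ω_c/ω_r = 71/94

71/94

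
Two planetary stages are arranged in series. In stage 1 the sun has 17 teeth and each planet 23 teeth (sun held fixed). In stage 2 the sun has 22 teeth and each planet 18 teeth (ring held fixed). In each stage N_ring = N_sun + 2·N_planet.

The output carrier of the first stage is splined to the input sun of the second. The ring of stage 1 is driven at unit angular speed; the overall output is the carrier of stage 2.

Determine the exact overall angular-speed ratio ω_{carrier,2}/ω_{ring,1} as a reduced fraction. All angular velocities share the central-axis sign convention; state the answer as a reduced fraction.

693/3200

Stage 1: N_ring = 17 + 2·23 = 63
Stage 1: 17(ω_s−ω_c) = −63(ω_r−ω_c),  ω_s=0, ω_r=1
Stage 1: 17(0−ω_c) = −63(1−ω_c)  ⇒  80ω_c = 63  ⇒  ω_c = 63/80
  ⇒ ω_c¹/ω_r¹ = 63/80
Stage 2: N_ring = 22 + 2·18 = 58
Stage 2: 22(ω_s−ω_c) = −58(ω_r−ω_c),  ω_r=0, ω_s=1
Stage 2: 22(1−ω_c) = −58(0−ω_c)  ⇒  80ω_c = 22  ⇒  ω_c = 11/40
  ⇒ ω_c²/ω_s² = 11/40
Coupling ω_s² = ω_c¹ ⇒ overall = 63/80 × 11/40 = 693/3200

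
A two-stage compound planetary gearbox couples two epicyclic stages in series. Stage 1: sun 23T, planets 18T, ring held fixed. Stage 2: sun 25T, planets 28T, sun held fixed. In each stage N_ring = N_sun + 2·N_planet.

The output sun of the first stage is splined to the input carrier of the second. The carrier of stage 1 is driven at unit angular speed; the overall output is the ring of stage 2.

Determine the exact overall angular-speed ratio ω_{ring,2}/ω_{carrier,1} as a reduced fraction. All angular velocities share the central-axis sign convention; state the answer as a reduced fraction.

8692/1863

Stage 1: N_ring = 23 + 2·18 = 59
Stage 1: 23(ω_s−ω_c) = −59(ω_r−ω_c),  ω_r=0, ω_c=1
Stage 1: ω_s = 1 − (59/23)(0−1) = 82/23
  ⇒ ω_s¹/ω_c¹ = 82/23
Stage 2: N_ring = 25 + 2·28 = 81
Stage 2: 25(ω_s−ω_c) = −81(ω_r−ω_c),  ω_s=0, ω_c=1
Stage 2: ω_r = 1 − (25/81)(0−1) = 106/81
  ⇒ ω_r²/ω_c² = 106/81
Coupling ω_c² = ω_s¹ ⇒ overall = 82/23 × 106/81 = 8692/1863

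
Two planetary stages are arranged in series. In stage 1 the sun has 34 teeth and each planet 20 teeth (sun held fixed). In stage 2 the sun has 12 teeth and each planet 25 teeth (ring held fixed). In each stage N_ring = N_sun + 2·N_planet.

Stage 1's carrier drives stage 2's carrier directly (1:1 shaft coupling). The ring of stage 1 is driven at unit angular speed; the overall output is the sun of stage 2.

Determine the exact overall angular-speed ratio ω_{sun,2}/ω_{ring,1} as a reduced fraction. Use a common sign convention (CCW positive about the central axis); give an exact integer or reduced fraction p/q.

Stage 1: N_ring = 34 + 2·20 = 74
Stage 1: 34(ω_s−ω_c) = −74(ω_r−ω_c),  ω_s=0, ω_r=1
Stage 1: 34(0−ω_c) = −74(1−ω_c)  ⇒  108ω_c = 74  ⇒  ω_c = 37/54
  ⇒ ω_c¹/ω_r¹ = 37/54
Stage 2: N_ring = 12 + 2·25 = 62
Stage 2: 12(ω_s−ω_c) = −62(ω_r−ω_c),  ω_r=0, ω_c=1
Stage 2: ω_s = 1 − (62/12)(0−1) = 37/6
  ⇒ ω_s²/ω_c² = 37/6
Coupling ω_c² = ω_c¹ ⇒ overall = 37/54 × 37/6 = 1369/324

1369/324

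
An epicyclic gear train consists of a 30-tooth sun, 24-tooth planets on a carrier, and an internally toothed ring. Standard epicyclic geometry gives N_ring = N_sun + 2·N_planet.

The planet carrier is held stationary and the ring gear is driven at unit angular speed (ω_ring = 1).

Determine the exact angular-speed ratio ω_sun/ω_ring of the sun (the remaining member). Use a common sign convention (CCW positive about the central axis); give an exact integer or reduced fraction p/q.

N_ring = 30 + 2·24 = 78
30(ω_s−ω_c) = −78(ω_r−ω_c),  ω_c=0, ω_r=1
ω_s = 0 − (78/30)(1−0) = -13/5
ω_s/ω_r = -13/5

-13/5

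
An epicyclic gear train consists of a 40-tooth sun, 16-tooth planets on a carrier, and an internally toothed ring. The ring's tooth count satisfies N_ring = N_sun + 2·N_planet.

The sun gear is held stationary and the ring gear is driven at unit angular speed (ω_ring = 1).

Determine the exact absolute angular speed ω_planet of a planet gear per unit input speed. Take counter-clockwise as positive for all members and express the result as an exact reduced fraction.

9/4

N_ring = 40 + 2·16 = 72
40(ω_s−ω_c) = −72(ω_r−ω_c),  ω_s=0, ω_r=1
40(0−ω_c) = −72(1−ω_c)  ⇒  112ω_c = 72  ⇒  ω_c = 9/14
sun–planet: 40·(0−9/14) = −16·(ω_p−ω_c)  ⇒  ω_p−ω_c = −(40/16)·(-9/14) = 45/28
ω_p = 9/14 + 45/28 = 9/4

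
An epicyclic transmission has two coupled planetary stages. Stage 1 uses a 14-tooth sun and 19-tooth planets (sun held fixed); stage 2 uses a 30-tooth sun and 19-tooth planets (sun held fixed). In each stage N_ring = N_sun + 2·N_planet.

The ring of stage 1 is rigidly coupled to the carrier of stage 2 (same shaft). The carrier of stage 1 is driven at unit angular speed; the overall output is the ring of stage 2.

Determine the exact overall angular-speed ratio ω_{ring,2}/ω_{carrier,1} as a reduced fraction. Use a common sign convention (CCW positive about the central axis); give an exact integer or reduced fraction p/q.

Stage 1: N_ring = 14 + 2·19 = 52
Stage 1: 14(ω_s−ω_c) = −52(ω_r−ω_c),  ω_s=0, ω_c=1
Stage 1: ω_r = 1 − (14/52)(0−1) = 33/26
  ⇒ ω_r¹/ω_c¹ = 33/26
Stage 2: N_ring = 30 + 2·19 = 68
Stage 2: 30(ω_s−ω_c) = −68(ω_r−ω_c),  ω_s=0, ω_c=1
Stage 2: ω_r = 1 − (30/68)(0−1) = 49/34
  ⇒ ω_r²/ω_c² = 49/34
Coupling ω_c² = ω_r¹ ⇒ overall = 33/26 × 49/34 = 1617/884

1617/884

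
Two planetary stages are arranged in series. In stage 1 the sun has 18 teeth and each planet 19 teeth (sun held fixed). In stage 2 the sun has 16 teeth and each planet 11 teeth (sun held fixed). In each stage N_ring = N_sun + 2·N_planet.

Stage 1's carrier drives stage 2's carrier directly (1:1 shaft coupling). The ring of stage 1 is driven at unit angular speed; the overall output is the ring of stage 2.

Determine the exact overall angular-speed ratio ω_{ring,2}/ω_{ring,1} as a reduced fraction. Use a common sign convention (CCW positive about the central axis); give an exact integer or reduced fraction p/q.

Stage 1: N_ring = 18 + 2·19 = 56
Stage 1: 18(ω_s−ω_c) = −56(ω_r−ω_c),  ω_s=0, ω_r=1
Stage 1: 18(0−ω_c) = −56(1−ω_c)  ⇒  74ω_c = 56  ⇒  ω_c = 28/37
  ⇒ ω_c¹/ω_r¹ = 28/37
Stage 2: N_ring = 16 + 2·11 = 38
Stage 2: 16(ω_s−ω_c) = −38(ω_r−ω_c),  ω_s=0, ω_c=1
Stage 2: ω_r = 1 − (16/38)(0−1) = 27/19
  ⇒ ω_r²/ω_c² = 27/19
Coupling ω_c² = ω_c¹ ⇒ overall = 28/37 × 27/19 = 756/703

756/703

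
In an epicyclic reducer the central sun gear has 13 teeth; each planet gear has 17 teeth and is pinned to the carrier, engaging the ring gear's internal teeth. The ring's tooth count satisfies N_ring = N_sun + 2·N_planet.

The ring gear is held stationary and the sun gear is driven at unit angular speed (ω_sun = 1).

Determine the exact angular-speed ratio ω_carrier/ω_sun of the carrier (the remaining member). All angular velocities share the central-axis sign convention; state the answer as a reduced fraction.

13/60

N_ring = 13 + 2·17 = 47
13(ω_s−ω_c) = −47(ω_r−ω_c),  ω_r=0, ω_s=1
13(1−ω_c) = −47(0−ω_c)  ⇒  60ω_c = 13  ⇒  ω_c = 13/60
ω_c/ω_s = 13/60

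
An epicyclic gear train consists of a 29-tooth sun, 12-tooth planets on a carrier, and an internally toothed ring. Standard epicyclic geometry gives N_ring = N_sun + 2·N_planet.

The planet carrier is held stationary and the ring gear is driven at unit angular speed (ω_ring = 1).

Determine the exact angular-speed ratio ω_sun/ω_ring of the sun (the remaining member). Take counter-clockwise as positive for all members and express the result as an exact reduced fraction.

-53/29

N_ring = 29 + 2·12 = 53
29(ω_s−ω_c) = −53(ω_r−ω_c),  ω_c=0, ω_r=1
ω_s = 0 − (53/29)(1−0) = -53/29
ω_s/ω_r = -53/29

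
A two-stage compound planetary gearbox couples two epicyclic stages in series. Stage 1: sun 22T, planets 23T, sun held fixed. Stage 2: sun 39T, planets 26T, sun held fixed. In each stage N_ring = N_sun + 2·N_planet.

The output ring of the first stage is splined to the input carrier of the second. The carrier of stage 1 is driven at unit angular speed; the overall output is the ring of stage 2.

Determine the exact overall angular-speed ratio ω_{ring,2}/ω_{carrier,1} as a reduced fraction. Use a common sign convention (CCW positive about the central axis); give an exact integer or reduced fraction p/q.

Stage 1: N_ring = 22 + 2·23 = 68
Stage 1: 22(ω_s−ω_c) = −68(ω_r−ω_c),  ω_s=0, ω_c=1
Stage 1: ω_r = 1 − (22/68)(0−1) = 45/34
  ⇒ ω_r¹/ω_c¹ = 45/34
Stage 2: N_ring = 39 + 2·26 = 91
Stage 2: 39(ω_s−ω_c) = −91(ω_r−ω_c),  ω_s=0, ω_c=1
Stage 2: ω_r = 1 − (39/91)(0−1) = 10/7
  ⇒ ω_r²/ω_c² = 10/7
Coupling ω_c² = ω_r¹ ⇒ overall = 45/34 × 10/7 = 225/119

225/119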